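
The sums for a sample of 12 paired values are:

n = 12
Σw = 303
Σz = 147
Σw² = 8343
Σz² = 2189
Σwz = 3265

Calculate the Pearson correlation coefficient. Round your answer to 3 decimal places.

r = (nΣwz − ΣwΣz) / √[(nΣw² − (Σw)²)(nΣz² − (Σz)²)]
Numerator: 12×3265 − 303×147 = -5361
Denominator: √[(100116 − 91809)(26268 − 21609)] = √[8307 × 4659] = 6221.1183
r = -5361 / 6221.1183 ≈ -0.862

-0.862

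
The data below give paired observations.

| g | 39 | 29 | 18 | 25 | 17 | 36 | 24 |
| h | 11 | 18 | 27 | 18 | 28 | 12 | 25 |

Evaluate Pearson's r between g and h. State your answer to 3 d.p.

-0.964

n = 7, Σg = 188, Σh = 139, Σg² = 5472, Σh² = 3051, Σgh = 3395
nΣgh − ΣgΣh = 23765 − 26132 = -2367
nΣg² − (Σg)² = 38304 − 35344 = 2960; nΣh² − (Σh)² = 21357 − 19321 = 2036
r = -2367 / √(2960 × 2036) = -2367 / 2454.9053 ≈ -0.964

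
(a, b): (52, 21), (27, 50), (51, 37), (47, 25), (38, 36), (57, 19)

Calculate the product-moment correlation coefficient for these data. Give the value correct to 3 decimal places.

-0.871

n = 6, Σa = 272, Σb = 188, Σa² = 12936, Σb² = 6592, Σab = 7955
nΣab − ΣaΣb = 47730 − 51136 = -3406
nΣa² − (Σa)² = 77616 − 73984 = 3632; nΣb² − (Σb)² = 39552 − 35344 = 4208
r = -3406 / √(3632 × 4208) = -3406 / 3909.4061 ≈ -0.871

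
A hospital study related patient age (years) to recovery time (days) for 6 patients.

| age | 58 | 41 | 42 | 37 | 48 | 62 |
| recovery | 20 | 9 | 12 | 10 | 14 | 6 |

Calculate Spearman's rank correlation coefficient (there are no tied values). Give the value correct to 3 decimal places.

Rank age: 5, 2, 3, 1, 4, 6
Rank recovery: 6, 2, 4, 3, 5, 1
d = rank(age) − rank(recovery): -1, 0, -1, -2, -1, 5; Σd² = 32
ρ = 1 − 6Σd² / [n(n²−1)] = 1 − 6×32 / (6×35) = 1 − 192/210 ≈ 0.086

0.086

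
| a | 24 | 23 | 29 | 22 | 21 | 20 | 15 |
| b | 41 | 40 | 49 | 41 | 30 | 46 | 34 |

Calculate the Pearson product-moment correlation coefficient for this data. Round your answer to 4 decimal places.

0.6329

n = 7, Σa = 154, Σb = 281, Σa² = 3496, Σb² = 11535, Σab = 6287
nΣab − ΣaΣb = 44009 − 43274 = 735
nΣa² − (Σa)² = 24472 − 23716 = 756; nΣb² − (Σb)² = 80745 − 78961 = 1784
r = 735 / √(756 × 1784) = 735 / 1161.3372 ≈ 0.6329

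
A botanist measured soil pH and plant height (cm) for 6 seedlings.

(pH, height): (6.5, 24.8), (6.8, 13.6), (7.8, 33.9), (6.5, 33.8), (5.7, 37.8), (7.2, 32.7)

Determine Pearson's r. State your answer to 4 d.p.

-0.1063

n = 6, Σx = 40.5, Σy = 176.6, Σx² = 275.91, Σy² = 5589.78, Σxy = 1188.7
nΣxy − ΣxΣy = 7132.2 − 7152.3 = -20.1
nΣx² − (Σx)² = 1655.46 − 1640.25 = 15.21; nΣy² − (Σy)² = 33538.68 − 31187.56 = 2351.12
r = -20.1 / √(15.21 × 2351.12) = -20.1 / 189.1046 ≈ -0.1063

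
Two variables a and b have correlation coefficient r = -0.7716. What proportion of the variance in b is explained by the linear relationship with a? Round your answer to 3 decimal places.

0.595

r² = (-0.7716)² = 0.595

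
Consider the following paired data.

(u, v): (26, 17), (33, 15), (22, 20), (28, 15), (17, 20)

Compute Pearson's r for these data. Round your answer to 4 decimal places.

-0.9108

n = 5, Σu = 126, Σv = 87, Σu² = 3322, Σv² = 1539, Σuv = 2137
nΣuv − ΣuΣv = 10685 − 10962 = -277
nΣu² − (Σu)² = 16610 − 15876 = 734; nΣv² − (Σv)² = 7695 − 7569 = 126
r = -277 / √(734 × 126) = -277 / 304.1118 ≈ -0.9108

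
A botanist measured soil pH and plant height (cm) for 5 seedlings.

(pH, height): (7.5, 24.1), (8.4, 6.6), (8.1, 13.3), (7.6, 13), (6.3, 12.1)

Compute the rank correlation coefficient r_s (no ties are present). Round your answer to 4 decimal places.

Rank pH: 2, 5, 4, 3, 1
Rank height: 5, 1, 4, 3, 2
d = rank(pH) − rank(height): -3, 4, 0, 0, -1; Σd² = 26
ρ = 1 − 6Σd² / [n(n²−1)] = 1 − 6×26 / (5×24) = 1 − 156/120 ≈ -0.3000

-0.3000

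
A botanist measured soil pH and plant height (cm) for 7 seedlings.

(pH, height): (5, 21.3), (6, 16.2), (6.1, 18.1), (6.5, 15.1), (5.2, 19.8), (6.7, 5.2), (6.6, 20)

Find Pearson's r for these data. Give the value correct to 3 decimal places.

n = 7, Σx = 42.1, Σy = 115.7, Σx² = 255.95, Σy² = 2090.83, Σxy = 682.06
nΣxy − ΣxΣy = 4774.42 − 4870.97 = -96.55
nΣx² − (Σx)² = 1791.65 − 1772.41 = 19.24; nΣy² − (Σy)² = 14635.81 − 13386.49 = 1249.32
r = -96.55 / √(19.24 × 1249.32) = -96.55 / 155.0384 ≈ -0.623

-0.623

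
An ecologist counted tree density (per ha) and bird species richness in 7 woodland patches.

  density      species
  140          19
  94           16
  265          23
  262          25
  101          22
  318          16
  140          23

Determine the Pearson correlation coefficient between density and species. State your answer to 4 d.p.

0.0944

n = 7, Σx = 1320, Σy = 144, Σx² = 298230, Σy² = 3040, Σxy = 27339
nΣxy − ΣxΣy = 191373 − 190080 = 1293
nΣx² − (Σx)² = 2087610 − 1742400 = 345210; nΣy² − (Σy)² = 21280 − 20736 = 544
r = 1293 / √(345210 × 544) = 1293 / 13703.8039 ≈ 0.0944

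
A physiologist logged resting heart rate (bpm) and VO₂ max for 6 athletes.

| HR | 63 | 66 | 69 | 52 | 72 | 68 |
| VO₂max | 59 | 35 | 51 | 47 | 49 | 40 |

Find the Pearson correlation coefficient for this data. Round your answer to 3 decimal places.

-0.091

n = 6, Σx = 390, Σy = 281, Σx² = 25598, Σy² = 13517, Σxy = 18238
nΣxy − ΣxΣy = 109428 − 109590 = -162
nΣx² − (Σx)² = 153588 − 152100 = 1488; nΣy² − (Σy)² = 81102 − 78961 = 2141
r = -162 / √(1488 × 2141) = -162 / 1784.8832 ≈ -0.091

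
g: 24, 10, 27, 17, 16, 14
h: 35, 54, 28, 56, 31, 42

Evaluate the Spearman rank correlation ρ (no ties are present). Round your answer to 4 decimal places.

-0.5429

Rank g: 5, 1, 6, 4, 3, 2
Rank h: 3, 5, 1, 6, 2, 4
d = rank(g) − rank(h): 2, -4, 5, -2, 1, -2; Σd² = 54
ρ = 1 − 6Σd² / [n(n²−1)] = 1 − 6×54 / (6×35) = 1 − 324/210 ≈ -0.5429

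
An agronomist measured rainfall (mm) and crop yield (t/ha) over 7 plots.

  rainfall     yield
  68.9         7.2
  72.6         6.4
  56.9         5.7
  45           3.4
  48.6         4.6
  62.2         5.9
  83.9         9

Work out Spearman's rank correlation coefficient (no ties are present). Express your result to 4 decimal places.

Rank rainfall: 5, 6, 3, 1, 2, 4, 7
Rank yield: 6, 5, 3, 1, 2, 4, 7
d = rank(rainfall) − rank(yield): -1, 1, 0, 0, 0, 0, 0; Σd² = 2
ρ = 1 − 6Σd² / [n(n²−1)] = 1 − 6×2 / (7×48) = 1 − 12/336 ≈ 0.9643

0.9643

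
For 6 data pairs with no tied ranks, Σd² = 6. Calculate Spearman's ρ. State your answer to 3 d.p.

0.829

ρ = 1 − 6Σd² / [n(n²−1)] = 1 − 6×6 / (6×35)
  = 1 − 36/210 = 1 − 0.1714 ≈ 0.829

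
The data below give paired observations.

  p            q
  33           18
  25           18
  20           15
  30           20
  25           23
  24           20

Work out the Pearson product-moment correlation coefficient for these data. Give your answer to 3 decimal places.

n = 6, Σp = 157, Σq = 114, Σp² = 4215, Σq² = 2202, Σpq = 2999
nΣpq − ΣpΣq = 17994 − 17898 = 96
nΣp² − (Σp)² = 25290 − 24649 = 641; nΣq² − (Σq)² = 13212 − 12996 = 216
r = 96 / √(641 × 216) = 96 / 372.0968 ≈ 0.258

0.258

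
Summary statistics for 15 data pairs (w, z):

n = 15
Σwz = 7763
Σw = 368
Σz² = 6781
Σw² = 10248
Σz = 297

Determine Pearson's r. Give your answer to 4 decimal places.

0.4548

r = (nΣwz − ΣwΣz) / √[(nΣw² − (Σw)²)(nΣz² − (Σz)²)]
Numerator: 15×7763 − 368×297 = 7149
Denominator: √[(153720 − 135424)(101715 − 88209)] = √[18296 × 13506] = 15719.5985
r = 7149 / 15719.5985 ≈ 0.4548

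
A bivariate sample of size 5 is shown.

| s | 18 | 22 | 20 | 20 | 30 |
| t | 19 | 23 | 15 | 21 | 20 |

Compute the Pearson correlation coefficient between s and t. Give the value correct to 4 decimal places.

n = 5, Σs = 110, Σt = 98, Σs² = 2508, Σt² = 1956, Σst = 2168
nΣst − ΣsΣt = 10840 − 10780 = 60
nΣs² − (Σs)² = 12540 − 12100 = 440; nΣt² − (Σt)² = 9780 − 9604 = 176
r = 60 / √(440 × 176) = 60 / 278.2804 ≈ 0.2156

0.2156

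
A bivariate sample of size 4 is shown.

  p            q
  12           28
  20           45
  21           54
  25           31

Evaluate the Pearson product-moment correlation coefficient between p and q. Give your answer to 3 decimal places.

0.322

n = 4, Σp = 78, Σq = 158, Σp² = 1610, Σq² = 6686, Σpq = 3145
nΣpq − ΣpΣq = 12580 − 12324 = 256
nΣp² − (Σp)² = 6440 − 6084 = 356; nΣq² − (Σq)² = 26744 − 24964 = 1780
r = 256 / √(356 × 1780) = 256 / 796.0402 ≈ 0.322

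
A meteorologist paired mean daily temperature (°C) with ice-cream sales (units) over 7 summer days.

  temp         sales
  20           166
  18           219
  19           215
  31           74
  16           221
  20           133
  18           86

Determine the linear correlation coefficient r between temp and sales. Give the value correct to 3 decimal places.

-0.651

n = 7, Σx = 142, Σy = 1114, Σx² = 3026, Σy² = 201144, Σxy = 21385
nΣxy − ΣxΣy = 149695 − 158188 = -8493
nΣx² − (Σx)² = 21182 − 20164 = 1018; nΣy² − (Σy)² = 1408008 − 1240996 = 167012
r = -8493 / √(1018 × 167012) = -8493 / 13039.1033 ≈ -0.651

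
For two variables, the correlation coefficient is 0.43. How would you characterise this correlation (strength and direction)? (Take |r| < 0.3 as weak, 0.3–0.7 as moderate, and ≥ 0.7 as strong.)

moderate positive

r = 0.43 > 0 so the relationship is positive.
|r| = 0.43, which falls in the moderate range.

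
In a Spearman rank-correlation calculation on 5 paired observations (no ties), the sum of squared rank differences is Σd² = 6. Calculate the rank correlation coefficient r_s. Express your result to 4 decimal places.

ρ = 1 − 6Σd² / [n(n²−1)] = 1 − 6×6 / (5×24)
  = 1 − 36/120 = 1 − 0.30000 ≈ 0.7000

0.7000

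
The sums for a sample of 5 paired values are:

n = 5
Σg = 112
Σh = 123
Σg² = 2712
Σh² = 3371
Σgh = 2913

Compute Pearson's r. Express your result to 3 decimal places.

0.596

r = (nΣgh − ΣgΣh) / √[(nΣg² − (Σg)²)(nΣh² − (Σh)²)]
Numerator: 5×2913 − 112×123 = 789
Denominator: √[(13560 − 12544)(16855 − 15129)] = √[1016 × 1726] = 1324.2417
r = 789 / 1324.2417 ≈ 0.596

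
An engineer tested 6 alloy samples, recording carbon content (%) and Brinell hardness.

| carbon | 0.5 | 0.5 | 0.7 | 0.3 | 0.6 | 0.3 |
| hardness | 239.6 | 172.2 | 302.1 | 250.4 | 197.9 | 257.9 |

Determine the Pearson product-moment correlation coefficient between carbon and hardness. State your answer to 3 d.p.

n = 6, Σx = 2.9, Σy = 1420.1, Σx² = 1.53, Σy² = 346702.39, Σxy = 688.6
nΣxy − ΣxΣy = 4131.6 − 4118.29 = 13.31
nΣx² − (Σx)² = 9.18 − 8.41 = 0.77; nΣy² − (Σy)² = 2080214.34 − 2016684.01 = 63530.33
r = 13.31 / √(0.77 × 63530.33) = 13.31 / 221.1749 ≈ 0.060

0.060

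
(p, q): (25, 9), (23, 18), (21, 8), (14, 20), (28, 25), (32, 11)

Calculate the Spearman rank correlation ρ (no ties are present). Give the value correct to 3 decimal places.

Rank p: 4, 3, 2, 1, 5, 6
Rank q: 2, 4, 1, 5, 6, 3
d = rank(p) − rank(q): 2, -1, 1, -4, -1, 3; Σd² = 32
ρ = 1 − 6Σd² / [n(n²−1)] = 1 − 6×32 / (6×35) = 1 − 192/210 ≈ 0.086

0.086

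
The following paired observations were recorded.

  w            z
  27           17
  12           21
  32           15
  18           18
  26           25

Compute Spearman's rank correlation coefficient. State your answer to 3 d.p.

-0.700

Rank w: 4, 1, 5, 2, 3
Rank z: 2, 4, 1, 3, 5
d = rank(w) − rank(z): 2, -3, 4, -1, -2; Σd² = 34
ρ = 1 − 6Σd² / [n(n²−1)] = 1 − 6×34 / (5×24) = 1 − 204/120 ≈ -0.700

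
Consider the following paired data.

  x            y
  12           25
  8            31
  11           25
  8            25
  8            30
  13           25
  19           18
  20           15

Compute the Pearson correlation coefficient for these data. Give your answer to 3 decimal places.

-0.936

n = 8, Σx = 99, Σy = 194, Σx² = 1387, Σy² = 4910, Σxy = 2230
nΣxy − ΣxΣy = 17840 − 19206 = -1366
nΣx² − (Σx)² = 11096 − 9801 = 1295; nΣy² − (Σy)² = 39280 − 37636 = 1644
r = -1366 / √(1295 × 1644) = -1366 / 1459.1025 ≈ -0.936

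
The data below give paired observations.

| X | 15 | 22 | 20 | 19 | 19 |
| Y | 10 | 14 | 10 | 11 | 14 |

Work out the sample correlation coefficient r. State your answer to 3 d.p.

n = 5, ΣX = 95, ΣY = 59, ΣX² = 1831, ΣY² = 713, ΣXY = 1133
nΣXY − ΣXΣY = 5665 − 5605 = 60
nΣX² − (ΣX)² = 9155 − 9025 = 130; nΣY² − (ΣY)² = 3565 − 3481 = 84
r = 60 / √(130 × 84) = 60 / 104.4988 ≈ 0.574

0.574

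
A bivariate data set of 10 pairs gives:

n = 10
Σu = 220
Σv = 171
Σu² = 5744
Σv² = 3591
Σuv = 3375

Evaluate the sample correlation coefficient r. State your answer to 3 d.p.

r = (nΣuv − ΣuΣv) / √[(nΣu² − (Σu)²)(nΣv² − (Σv)²)]
Numerator: 10×3375 − 220×171 = -3870
Denominator: √[(57440 − 48400)(35910 − 29241)] = √[9040 × 6669] = 7764.5193
r = -3870 / 7764.5193 ≈ -0.498

-0.498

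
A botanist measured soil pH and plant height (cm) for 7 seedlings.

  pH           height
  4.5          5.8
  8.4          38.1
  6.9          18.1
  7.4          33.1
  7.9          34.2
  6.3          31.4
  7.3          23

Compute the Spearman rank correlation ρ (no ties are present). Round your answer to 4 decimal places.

0.8929

Rank pH: 1, 7, 3, 5, 6, 2, 4
Rank height: 1, 7, 2, 5, 6, 4, 3
d = rank(pH) − rank(height): 0, 0, 1, 0, 0, -2, 1; Σd² = 6
ρ = 1 − 6Σd² / [n(n²−1)] = 1 − 6×6 / (7×48) = 1 − 36/336 ≈ 0.8929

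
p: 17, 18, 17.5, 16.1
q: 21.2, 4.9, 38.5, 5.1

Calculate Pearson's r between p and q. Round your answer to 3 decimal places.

n = 4, Σp = 68.6, Σq = 69.7, Σp² = 1178.46, Σq² = 1981.71, Σpq = 1204.46
nΣpq − ΣpΣq = 4817.84 − 4781.42 = 36.42
nΣp² − (Σp)² = 4713.84 − 4705.96 = 7.88; nΣq² − (Σq)² = 7926.84 − 4858.09 = 3068.75
r = 36.42 / √(7.88 × 3068.75) = 36.42 / 155.5048 ≈ 0.234

0.234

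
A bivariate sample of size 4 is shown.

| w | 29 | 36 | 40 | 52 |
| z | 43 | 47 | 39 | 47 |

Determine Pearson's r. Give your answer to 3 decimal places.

n = 4, Σw = 157, Σz = 176, Σw² = 6441, Σz² = 7788, Σwz = 6943
nΣwz − ΣwΣz = 27772 − 27632 = 140
nΣw² − (Σw)² = 25764 − 24649 = 1115; nΣz² − (Σz)² = 31152 − 30976 = 176
r = 140 / √(1115 × 176) = 140 / 442.9898 ≈ 0.316

0.316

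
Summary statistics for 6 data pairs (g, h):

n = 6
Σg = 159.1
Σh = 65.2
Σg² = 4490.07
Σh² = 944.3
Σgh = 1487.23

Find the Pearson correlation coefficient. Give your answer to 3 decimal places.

r = (nΣgh − ΣgΣh) / √[(nΣg² − (Σg)²)(nΣh² − (Σh)²)]
Numerator: 6×1487.23 − 159.1×65.2 = -1449.94
Denominator: √[(26940.42 − 25312.81)(5665.8 − 4251.04)] = √[1627.61 × 1414.76] = 1517.4576
r = -1449.94 / 1517.4576 ≈ -0.956

-0.956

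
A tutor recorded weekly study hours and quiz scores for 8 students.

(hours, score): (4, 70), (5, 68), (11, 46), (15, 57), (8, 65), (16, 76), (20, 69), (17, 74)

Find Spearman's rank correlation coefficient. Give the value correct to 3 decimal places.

Rank hours: 1, 2, 4, 5, 3, 6, 8, 7
Rank score: 6, 4, 1, 2, 3, 8, 5, 7
d = rank(hours) − rank(score): -5, -2, 3, 3, 0, -2, 3, 0; Σd² = 60
ρ = 1 − 6Σd² / [n(n²−1)] = 1 − 6×60 / (8×63) = 1 − 360/504 ≈ 0.286

0.286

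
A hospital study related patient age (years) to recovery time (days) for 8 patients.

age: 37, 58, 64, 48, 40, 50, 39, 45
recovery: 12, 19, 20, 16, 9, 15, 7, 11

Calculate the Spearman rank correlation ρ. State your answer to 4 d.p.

Rank age: 1, 7, 8, 5, 3, 6, 2, 4
Rank recovery: 4, 7, 8, 6, 2, 5, 1, 3
d = rank(age) − rank(recovery): -3, 0, 0, -1, 1, 1, 1, 1; Σd² = 14
ρ = 1 − 6Σd² / [n(n²−1)] = 1 − 6×14 / (8×63) = 1 − 84/504 ≈ 0.8333

0.8333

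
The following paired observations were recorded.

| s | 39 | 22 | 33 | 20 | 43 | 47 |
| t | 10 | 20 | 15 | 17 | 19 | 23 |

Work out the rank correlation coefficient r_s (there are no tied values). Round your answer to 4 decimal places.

Rank s: 4, 2, 3, 1, 5, 6
Rank t: 1, 5, 2, 3, 4, 6
d = rank(s) − rank(t): 3, -3, 1, -2, 1, 0; Σd² = 24
ρ = 1 − 6Σd² / [n(n²−1)] = 1 − 6×24 / (6×35) = 1 − 144/210 ≈ 0.3143

0.3143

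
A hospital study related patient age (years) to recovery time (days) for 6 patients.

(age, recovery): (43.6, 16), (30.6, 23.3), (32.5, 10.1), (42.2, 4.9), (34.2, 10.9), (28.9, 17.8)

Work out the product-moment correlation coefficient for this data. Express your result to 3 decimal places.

n = 6, Σx = 212, Σy = 83, Σx² = 7679.26, Σy² = 1360.56, Σxy = 2832.81
nΣxy − ΣxΣy = 16996.86 − 17596 = -599.14
nΣx² − (Σx)² = 46075.56 − 44944 = 1131.56; nΣy² − (Σy)² = 8163.36 − 6889 = 1274.36
r = -599.14 / √(1131.56 × 1274.36) = -599.14 / 1200.8392 ≈ -0.499

-0.499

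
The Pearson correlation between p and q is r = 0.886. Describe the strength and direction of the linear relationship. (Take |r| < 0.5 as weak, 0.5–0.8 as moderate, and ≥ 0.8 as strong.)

r = 0.886 > 0 so the relationship is positive.
|r| = 0.886, which falls in the strong range.

strong positive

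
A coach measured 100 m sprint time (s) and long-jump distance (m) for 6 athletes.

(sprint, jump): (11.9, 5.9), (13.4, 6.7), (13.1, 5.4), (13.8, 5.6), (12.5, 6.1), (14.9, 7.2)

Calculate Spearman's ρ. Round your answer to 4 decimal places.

0.3714

Rank sprint: 1, 4, 3, 5, 2, 6
Rank jump: 3, 5, 1, 2, 4, 6
d = rank(sprint) − rank(jump): -2, -1, 2, 3, -2, 0; Σd² = 22
ρ = 1 − 6Σd² / [n(n²−1)] = 1 − 6×22 / (6×35) = 1 − 132/210 ≈ 0.3714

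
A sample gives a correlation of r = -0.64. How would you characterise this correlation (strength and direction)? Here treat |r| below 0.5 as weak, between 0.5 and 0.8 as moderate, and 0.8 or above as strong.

moderate negative

r = -0.64 < 0 so the relationship is negative.
|r| = 0.64, which falls in the moderate range.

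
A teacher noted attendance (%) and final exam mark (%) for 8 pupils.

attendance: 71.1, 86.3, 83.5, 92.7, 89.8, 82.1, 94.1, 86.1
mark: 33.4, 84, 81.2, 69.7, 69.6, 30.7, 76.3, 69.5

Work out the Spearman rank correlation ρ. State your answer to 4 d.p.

0.5238

Rank attendance: 1, 5, 3, 7, 6, 2, 8, 4
Rank mark: 2, 8, 7, 5, 4, 1, 6, 3
d = rank(attendance) − rank(mark): -1, -3, -4, 2, 2, 1, 2, 1; Σd² = 40
ρ = 1 − 6Σd² / [n(n²−1)] = 1 − 6×40 / (8×63) = 1 − 240/504 ≈ 0.5238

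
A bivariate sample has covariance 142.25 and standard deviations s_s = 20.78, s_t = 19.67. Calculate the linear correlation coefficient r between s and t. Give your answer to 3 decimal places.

0.348

r = Cov(s,t) / (s_s · s_t) = 142.25 / (20.78 × 19.67)
  = 142.25 / 408.7426 ≈ 0.348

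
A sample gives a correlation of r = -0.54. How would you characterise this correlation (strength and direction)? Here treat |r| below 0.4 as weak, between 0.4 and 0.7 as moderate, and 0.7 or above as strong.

moderate negative

r = -0.54 < 0 so the relationship is negative.
|r| = 0.54, which falls in the moderate range.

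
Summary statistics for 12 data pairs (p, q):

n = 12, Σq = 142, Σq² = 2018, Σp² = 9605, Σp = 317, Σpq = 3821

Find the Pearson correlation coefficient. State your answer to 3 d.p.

0.108

r = (nΣpq − ΣpΣq) / √[(nΣp² − (Σp)²)(nΣq² − (Σq)²)]
Numerator: 12×3821 − 317×142 = 838
Denominator: √[(115260 − 100489)(24216 − 20164)] = √[14771 × 4052] = 7736.4134
r = 838 / 7736.4134 ≈ 0.108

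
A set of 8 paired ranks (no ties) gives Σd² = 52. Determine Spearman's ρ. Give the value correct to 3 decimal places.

0.381

ρ = 1 − 6Σd² / [n(n²−1)] = 1 − 6×52 / (8×63)
  = 1 − 312/504 = 1 − 0.6190 ≈ 0.381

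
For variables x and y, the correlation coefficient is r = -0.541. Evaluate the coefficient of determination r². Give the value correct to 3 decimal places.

0.293

r² = (-0.541)² = 0.293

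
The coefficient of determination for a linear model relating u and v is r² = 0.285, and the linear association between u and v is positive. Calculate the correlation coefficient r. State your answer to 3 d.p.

0.534

|r| = √0.285 = 0.534
The association is positive, so r = 0.534.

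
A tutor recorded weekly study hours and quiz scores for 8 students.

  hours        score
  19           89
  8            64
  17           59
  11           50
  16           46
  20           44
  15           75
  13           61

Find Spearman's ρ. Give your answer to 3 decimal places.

-0.214

Rank hours: 7, 1, 6, 2, 5, 8, 4, 3
Rank score: 8, 6, 4, 3, 2, 1, 7, 5
d = rank(hours) − rank(score): -1, -5, 2, -1, 3, 7, -3, -2; Σd² = 102
ρ = 1 − 6Σd² / [n(n²−1)] = 1 − 6×102 / (8×63) = 1 − 612/504 ≈ -0.214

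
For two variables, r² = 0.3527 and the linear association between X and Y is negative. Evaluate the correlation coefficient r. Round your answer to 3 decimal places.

-0.594

|r| = √0.3527 = 0.594
The association is negative, so r = −0.594.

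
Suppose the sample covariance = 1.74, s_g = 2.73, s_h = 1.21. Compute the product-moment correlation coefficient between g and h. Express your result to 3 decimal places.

r = Cov(g,h) / (s_g · s_h) = 1.74 / (2.73 × 1.21)
  = 1.74 / 3.3033 ≈ 0.527

0.527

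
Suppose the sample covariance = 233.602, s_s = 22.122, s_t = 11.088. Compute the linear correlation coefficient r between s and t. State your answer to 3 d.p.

r = Cov(s,t) / (s_s · s_t) = 233.602 / (22.122 × 11.088)
  = 233.602 / 245.2887 ≈ 0.952

0.952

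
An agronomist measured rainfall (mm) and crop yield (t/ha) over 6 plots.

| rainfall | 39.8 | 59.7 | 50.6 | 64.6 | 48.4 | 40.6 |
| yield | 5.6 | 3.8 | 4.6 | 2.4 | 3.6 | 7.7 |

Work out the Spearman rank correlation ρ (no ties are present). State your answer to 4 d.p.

-0.7714

Rank rainfall: 1, 5, 4, 6, 3, 2
Rank yield: 5, 3, 4, 1, 2, 6
d = rank(rainfall) − rank(yield): -4, 2, 0, 5, 1, -4; Σd² = 62
ρ = 1 − 6Σd² / [n(n²−1)] = 1 − 6×62 / (6×35) = 1 − 372/210 ≈ -0.7714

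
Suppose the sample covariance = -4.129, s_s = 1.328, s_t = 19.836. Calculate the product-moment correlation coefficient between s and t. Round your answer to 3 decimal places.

r = Cov(s,t) / (s_s · s_t) = -4.129 / (1.328 × 19.836)
  = -4.129 / 26.3422 ≈ -0.157

-0.157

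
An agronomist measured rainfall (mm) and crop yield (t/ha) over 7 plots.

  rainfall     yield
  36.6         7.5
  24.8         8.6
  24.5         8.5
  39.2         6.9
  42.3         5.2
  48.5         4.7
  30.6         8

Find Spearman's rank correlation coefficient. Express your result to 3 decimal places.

-0.964

Rank rainfall: 4, 2, 1, 5, 6, 7, 3
Rank yield: 4, 7, 6, 3, 2, 1, 5
d = rank(rainfall) − rank(yield): 0, -5, -5, 2, 4, 6, -2; Σd² = 110
ρ = 1 − 6Σd² / [n(n²−1)] = 1 − 6×110 / (7×48) = 1 − 660/336 ≈ -0.964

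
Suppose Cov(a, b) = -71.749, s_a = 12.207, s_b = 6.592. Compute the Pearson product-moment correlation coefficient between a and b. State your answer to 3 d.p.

r = Cov(a,b) / (s_a · s_b) = -71.749 / (12.207 × 6.592)
  = -71.749 / 80.4685 ≈ -0.892

-0.892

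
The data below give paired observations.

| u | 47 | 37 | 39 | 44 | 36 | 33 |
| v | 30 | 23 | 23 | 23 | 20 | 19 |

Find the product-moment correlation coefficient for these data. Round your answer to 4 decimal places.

n = 6, Σu = 236, Σv = 138, Σu² = 9420, Σv² = 3248, Σuv = 5517
nΣuv − ΣuΣv = 33102 − 32568 = 534
nΣu² − (Σu)² = 56520 − 55696 = 824; nΣv² − (Σv)² = 19488 − 19044 = 444
r = 534 / √(824 × 444) = 534 / 604.8603 ≈ 0.8828

0.8828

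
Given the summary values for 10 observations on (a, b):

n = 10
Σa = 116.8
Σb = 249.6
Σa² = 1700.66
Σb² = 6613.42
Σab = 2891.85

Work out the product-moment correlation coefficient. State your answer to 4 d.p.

r = (nΣab − ΣaΣb) / √[(nΣa² − (Σa)²)(nΣb² − (Σb)²)]
Numerator: 10×2891.85 − 116.8×249.6 = -234.78
Denominator: √[(17006.6 − 13642.24)(66134.2 − 62300.16)] = √[3364.36 × 3834.04] = 3591.5304
r = -234.78 / 3591.5304 ≈ -0.0654

-0.0654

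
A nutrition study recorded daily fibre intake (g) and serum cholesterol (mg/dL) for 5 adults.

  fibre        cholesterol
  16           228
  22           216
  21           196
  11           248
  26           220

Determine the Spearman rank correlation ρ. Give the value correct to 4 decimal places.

-0.6000

Rank fibre: 2, 4, 3, 1, 5
Rank cholesterol: 4, 2, 1, 5, 3
d = rank(fibre) − rank(cholesterol): -2, 2, 2, -4, 2; Σd² = 32
ρ = 1 − 6Σd² / [n(n²−1)] = 1 − 6×32 / (5×24) = 1 − 192/120 ≈ -0.6000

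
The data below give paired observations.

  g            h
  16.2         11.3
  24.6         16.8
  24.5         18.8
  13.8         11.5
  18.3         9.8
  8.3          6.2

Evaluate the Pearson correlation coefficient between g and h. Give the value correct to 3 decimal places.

0.926

n = 6, Σg = 105.7, Σh = 74.4, Σg² = 2062.07, Σh² = 1030.1, Σgh = 1446.44
nΣgh − ΣgΣh = 8678.64 − 7864.08 = 814.56
nΣg² − (Σg)² = 12372.42 − 11172.49 = 1199.93; nΣh² − (Σh)² = 6180.6 − 5535.36 = 645.24
r = 814.56 / √(1199.93 × 645.24) = 814.56 / 879.9107 ≈ 0.926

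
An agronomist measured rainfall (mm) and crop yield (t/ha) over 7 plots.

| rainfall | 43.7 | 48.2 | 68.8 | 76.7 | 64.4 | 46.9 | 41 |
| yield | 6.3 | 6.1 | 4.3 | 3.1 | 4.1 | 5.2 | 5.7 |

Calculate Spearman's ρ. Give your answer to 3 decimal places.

-0.786

Rank rainfall: 2, 4, 6, 7, 5, 3, 1
Rank yield: 7, 6, 3, 1, 2, 4, 5
d = rank(rainfall) − rank(yield): -5, -2, 3, 6, 3, -1, -4; Σd² = 100
ρ = 1 − 6Σd² / [n(n²−1)] = 1 − 6×100 / (7×48) = 1 − 600/336 ≈ -0.786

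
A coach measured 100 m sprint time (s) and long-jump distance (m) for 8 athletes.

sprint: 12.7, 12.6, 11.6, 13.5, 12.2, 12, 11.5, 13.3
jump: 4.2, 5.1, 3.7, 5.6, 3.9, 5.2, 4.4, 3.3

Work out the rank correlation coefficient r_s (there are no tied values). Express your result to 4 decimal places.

Rank sprint: 6, 5, 2, 8, 4, 3, 1, 7
Rank jump: 4, 6, 2, 8, 3, 7, 5, 1
d = rank(sprint) − rank(jump): 2, -1, 0, 0, 1, -4, -4, 6; Σd² = 74
ρ = 1 − 6Σd² / [n(n²−1)] = 1 − 6×74 / (8×63) = 1 − 444/504 ≈ 0.1190

0.1190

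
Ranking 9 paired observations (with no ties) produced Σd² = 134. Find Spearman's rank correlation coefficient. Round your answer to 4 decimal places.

ρ = 1 − 6Σd² / [n(n²−1)] = 1 − 6×134 / (9×80)
  = 1 − 804/720 = 1 − 1.11667 ≈ -0.1167

-0.1167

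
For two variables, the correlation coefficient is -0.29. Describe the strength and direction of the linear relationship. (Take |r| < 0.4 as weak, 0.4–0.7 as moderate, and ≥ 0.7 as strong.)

weak negative

r = -0.29 < 0 so the relationship is negative.
|r| = 0.29, which falls in the weak range.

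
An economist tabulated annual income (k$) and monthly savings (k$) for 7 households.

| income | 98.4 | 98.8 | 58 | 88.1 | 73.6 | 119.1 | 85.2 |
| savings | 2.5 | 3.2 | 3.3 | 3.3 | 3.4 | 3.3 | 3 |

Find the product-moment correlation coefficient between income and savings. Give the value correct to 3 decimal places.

n = 7, Σx = 621.2, Σy = 22, Σx² = 57430.42, Σy² = 69.72, Σxy = 1943.16
nΣxy − ΣxΣy = 13602.12 − 13666.4 = -64.28
nΣx² − (Σx)² = 402012.94 − 385889.44 = 16123.5; nΣy² − (Σy)² = 488.04 − 484 = 4.04
r = -64.28 / √(16123.5 × 4.04) = -64.28 / 255.2233 ≈ -0.252

-0.252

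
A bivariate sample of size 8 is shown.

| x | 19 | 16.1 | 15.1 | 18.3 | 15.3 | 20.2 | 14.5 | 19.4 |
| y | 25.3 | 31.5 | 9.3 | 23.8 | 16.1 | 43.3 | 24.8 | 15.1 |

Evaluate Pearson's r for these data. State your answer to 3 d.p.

0.459

n = 8, Σx = 137.9, Σy = 189.2, Σx² = 2411.85, Σy² = 5262.42, Σxy = 3337.35
nΣxy − ΣxΣy = 26698.8 − 26090.68 = 608.12
nΣx² − (Σx)² = 19294.8 − 19016.41 = 278.39; nΣy² − (Σy)² = 42099.36 − 35796.64 = 6302.72
r = 608.12 / √(278.39 × 6302.72) = 608.12 / 1324.6185 ≈ 0.459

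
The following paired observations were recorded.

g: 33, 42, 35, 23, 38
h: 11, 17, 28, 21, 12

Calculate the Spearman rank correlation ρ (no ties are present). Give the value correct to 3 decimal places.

-0.100

Rank g: 2, 5, 3, 1, 4
Rank h: 1, 3, 5, 4, 2
d = rank(g) − rank(h): 1, 2, -2, -3, 2; Σd² = 22
ρ = 1 − 6Σd² / [n(n²−1)] = 1 − 6×22 / (5×24) = 1 − 132/120 ≈ -0.100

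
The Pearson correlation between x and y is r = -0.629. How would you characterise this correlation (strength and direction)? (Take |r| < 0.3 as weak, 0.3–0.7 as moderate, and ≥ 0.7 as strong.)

moderate negative

r = -0.629 < 0 so the relationship is negative.
|r| = 0.629, which falls in the moderate range.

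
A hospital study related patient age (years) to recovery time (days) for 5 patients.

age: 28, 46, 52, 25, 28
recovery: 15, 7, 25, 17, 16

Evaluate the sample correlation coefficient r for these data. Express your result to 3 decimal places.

0.162

n = 5, Σx = 179, Σy = 80, Σx² = 7013, Σy² = 1444, Σxy = 2915
nΣxy − ΣxΣy = 14575 − 14320 = 255
nΣx² − (Σx)² = 35065 − 32041 = 3024; nΣy² − (Σy)² = 7220 − 6400 = 820
r = 255 / √(3024 × 820) = 255 / 1574.7000 ≈ 0.162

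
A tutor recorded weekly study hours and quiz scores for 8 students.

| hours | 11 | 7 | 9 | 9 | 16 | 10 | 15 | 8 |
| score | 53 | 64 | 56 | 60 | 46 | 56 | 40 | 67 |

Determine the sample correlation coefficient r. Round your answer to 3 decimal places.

-0.929

n = 8, Σx = 85, Σy = 442, Σx² = 977, Σy² = 24982, Σxy = 4507
nΣxy − ΣxΣy = 36056 − 37570 = -1514
nΣx² − (Σx)² = 7816 − 7225 = 591; nΣy² − (Σy)² = 199856 − 195364 = 4492
r = -1514 / √(591 × 4492) = -1514 / 1629.3471 ≈ -0.929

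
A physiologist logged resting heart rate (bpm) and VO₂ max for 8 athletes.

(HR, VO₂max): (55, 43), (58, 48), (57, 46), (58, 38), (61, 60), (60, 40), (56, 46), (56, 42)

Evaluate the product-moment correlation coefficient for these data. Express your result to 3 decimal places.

n = 8, Σx = 461, Σy = 363, Σx² = 26595, Σy² = 16793, Σxy = 20963
nΣxy − ΣxΣy = 167704 − 167343 = 361
nΣx² − (Σx)² = 212760 − 212521 = 239; nΣy² − (Σy)² = 134344 − 131769 = 2575
r = 361 / √(239 × 2575) = 361 / 784.4903 ≈ 0.460

0.460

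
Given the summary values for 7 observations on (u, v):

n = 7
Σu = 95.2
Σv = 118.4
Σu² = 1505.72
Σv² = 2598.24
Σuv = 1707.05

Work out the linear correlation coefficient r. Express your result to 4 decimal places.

r = (nΣuv − ΣuΣv) / √[(nΣu² − (Σu)²)(nΣv² − (Σv)²)]
Numerator: 7×1707.05 − 95.2×118.4 = 677.67
Denominator: √[(10540.04 − 9063.04)(18187.68 − 14018.56)] = √[1477 × 4169.12] = 2481.4895
r = 677.67 / 2481.4895 ≈ 0.2731

0.2731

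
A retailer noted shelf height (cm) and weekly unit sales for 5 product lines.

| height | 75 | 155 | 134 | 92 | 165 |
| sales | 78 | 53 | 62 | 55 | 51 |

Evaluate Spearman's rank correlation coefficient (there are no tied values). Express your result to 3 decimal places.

-0.900

Rank height: 1, 4, 3, 2, 5
Rank sales: 5, 2, 4, 3, 1
d = rank(height) − rank(sales): -4, 2, -1, -1, 4; Σd² = 38
ρ = 1 − 6Σd² / [n(n²−1)] = 1 − 6×38 / (5×24) = 1 − 228/120 ≈ -0.900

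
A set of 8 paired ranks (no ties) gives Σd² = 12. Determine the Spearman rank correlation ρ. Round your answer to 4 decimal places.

ρ = 1 − 6Σd² / [n(n²−1)] = 1 − 6×12 / (8×63)
  = 1 − 72/504 = 1 − 0.14286 ≈ 0.8571

0.8571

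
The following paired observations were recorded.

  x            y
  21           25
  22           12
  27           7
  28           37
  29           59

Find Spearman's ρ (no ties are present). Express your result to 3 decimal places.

0.600

Rank x: 1, 2, 3, 4, 5
Rank y: 3, 2, 1, 4, 5
d = rank(x) − rank(y): -2, 0, 2, 0, 0; Σd² = 8
ρ = 1 − 6Σd² / [n(n²−1)] = 1 − 6×8 / (5×24) = 1 − 48/120 ≈ 0.600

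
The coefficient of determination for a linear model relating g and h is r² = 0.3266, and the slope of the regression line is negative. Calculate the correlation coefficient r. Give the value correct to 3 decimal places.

|r| = √0.3266 = 0.571
The association is negative, so r = −0.571.

-0.571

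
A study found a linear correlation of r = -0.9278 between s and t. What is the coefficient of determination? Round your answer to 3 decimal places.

0.861

r² = (-0.9278)² = 0.861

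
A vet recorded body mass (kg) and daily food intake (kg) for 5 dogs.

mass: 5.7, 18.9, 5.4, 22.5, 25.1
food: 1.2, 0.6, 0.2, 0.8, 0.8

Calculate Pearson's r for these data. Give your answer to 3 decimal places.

n = 5, Σx = 77.6, Σy = 3.6, Σx² = 1555.12, Σy² = 3.12, Σxy = 57.34
nΣxy − ΣxΣy = 286.7 − 279.36 = 7.34
nΣx² − (Σx)² = 7775.6 − 6021.76 = 1753.84; nΣy² − (Σy)² = 15.6 − 12.96 = 2.64
r = 7.34 / √(1753.84 × 2.64) = 7.34 / 68.0451 ≈ 0.108

0.108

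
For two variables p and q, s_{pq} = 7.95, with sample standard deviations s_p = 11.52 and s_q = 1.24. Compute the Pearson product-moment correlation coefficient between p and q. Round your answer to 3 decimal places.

0.557

r = Cov(p,q) / (s_p · s_q) = 7.95 / (11.52 × 1.24)
  = 7.95 / 14.2848 ≈ 0.557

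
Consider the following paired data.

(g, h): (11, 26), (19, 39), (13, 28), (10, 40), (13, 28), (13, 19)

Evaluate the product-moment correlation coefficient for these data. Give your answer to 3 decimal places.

0.254

n = 6, Σg = 79, Σh = 180, Σg² = 1089, Σh² = 5726, Σgh = 2402
nΣgh − ΣgΣh = 14412 − 14220 = 192
nΣg² − (Σg)² = 6534 − 6241 = 293; nΣh² − (Σh)² = 34356 − 32400 = 1956
r = 192 / √(293 × 1956) = 192 / 757.0390 ≈ 0.254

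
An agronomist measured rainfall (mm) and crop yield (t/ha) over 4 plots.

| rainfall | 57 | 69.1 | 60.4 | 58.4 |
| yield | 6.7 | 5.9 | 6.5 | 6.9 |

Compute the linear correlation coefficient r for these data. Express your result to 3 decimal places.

n = 4, Σx = 244.9, Σy = 26, Σx² = 15082.53, Σy² = 169.56, Σxy = 1585.15
nΣxy − ΣxΣy = 6340.6 − 6367.4 = -26.8
nΣx² − (Σx)² = 60330.12 − 59976.01 = 354.11; nΣy² − (Σy)² = 678.24 − 676 = 2.24
r = -26.8 / √(354.11 × 2.24) = -26.8 / 28.1639 ≈ -0.952

-0.952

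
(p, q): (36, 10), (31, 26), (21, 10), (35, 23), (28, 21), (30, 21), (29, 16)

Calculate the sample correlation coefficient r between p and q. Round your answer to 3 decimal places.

n = 7, Σp = 210, Σq = 127, Σp² = 6448, Σq² = 2543, Σpq = 3863
nΣpq − ΣpΣq = 27041 − 26670 = 371
nΣp² − (Σp)² = 45136 − 44100 = 1036; nΣq² − (Σq)² = 17801 − 16129 = 1672
r = 371 / √(1036 × 1672) = 371 / 1316.1277 ≈ 0.282

0.282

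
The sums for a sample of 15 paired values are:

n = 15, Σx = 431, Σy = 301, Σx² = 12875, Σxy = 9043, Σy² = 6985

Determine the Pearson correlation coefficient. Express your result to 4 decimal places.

r = (nΣxy − ΣxΣy) / √[(nΣx² − (Σx)²)(nΣy² − (Σy)²)]
Numerator: 15×9043 − 431×301 = 5914
Denominator: √[(193125 − 185761)(104775 − 90601)] = √[7364 × 14174] = 10216.5227
r = 5914 / 10216.5227 ≈ 0.5789

0.5789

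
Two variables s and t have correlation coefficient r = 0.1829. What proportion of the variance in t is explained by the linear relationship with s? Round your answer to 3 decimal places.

r² = (0.1829)² = 0.033

0.033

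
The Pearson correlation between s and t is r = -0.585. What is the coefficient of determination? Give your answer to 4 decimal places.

0.3422

r² = (-0.585)² = 0.3422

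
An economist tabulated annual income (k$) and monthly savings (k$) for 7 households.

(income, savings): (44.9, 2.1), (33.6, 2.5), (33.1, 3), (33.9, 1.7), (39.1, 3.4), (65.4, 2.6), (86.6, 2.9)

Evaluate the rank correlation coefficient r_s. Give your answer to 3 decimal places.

0.000

Rank income: 5, 2, 1, 3, 4, 6, 7
Rank savings: 2, 3, 6, 1, 7, 4, 5
d = rank(income) − rank(savings): 3, -1, -5, 2, -3, 2, 2; Σd² = 56
ρ = 1 − 6Σd² / [n(n²−1)] = 1 − 6×56 / (7×48) = 1 − 336/336 ≈ 0.000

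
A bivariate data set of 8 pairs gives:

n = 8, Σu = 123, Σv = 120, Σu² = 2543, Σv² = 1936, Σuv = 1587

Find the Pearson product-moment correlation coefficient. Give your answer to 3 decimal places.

r = (nΣuv − ΣuΣv) / √[(nΣu² − (Σu)²)(nΣv² − (Σv)²)]
Numerator: 8×1587 − 123×120 = -2064
Denominator: √[(20344 − 15129)(15488 − 14400)] = √[5215 × 1088] = 2381.9992
r = -2064 / 2381.9992 ≈ -0.866

-0.866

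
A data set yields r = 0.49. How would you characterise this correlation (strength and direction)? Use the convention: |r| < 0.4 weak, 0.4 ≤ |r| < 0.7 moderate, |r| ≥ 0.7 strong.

r = 0.49 > 0 so the relationship is positive.
|r| = 0.49, which falls in the moderate range.

moderate positive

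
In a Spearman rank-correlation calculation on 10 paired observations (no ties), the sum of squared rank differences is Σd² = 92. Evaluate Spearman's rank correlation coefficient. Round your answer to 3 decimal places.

ρ = 1 − 6Σd² / [n(n²−1)] = 1 − 6×92 / (10×99)
  = 1 − 552/990 = 1 − 0.5576 ≈ 0.442

0.442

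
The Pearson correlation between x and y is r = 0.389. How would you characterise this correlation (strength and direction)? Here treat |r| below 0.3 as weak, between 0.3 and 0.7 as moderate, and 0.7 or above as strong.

moderate positive

r = 0.389 > 0 so the relationship is positive.
|r| = 0.389, which falls in the moderate range.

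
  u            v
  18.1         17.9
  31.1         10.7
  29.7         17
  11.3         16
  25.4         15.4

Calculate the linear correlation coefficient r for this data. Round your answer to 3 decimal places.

n = 5, Σu = 115.6, Σv = 77, Σu² = 2949.76, Σv² = 1217.06, Σuv = 1733.62
nΣuv − ΣuΣv = 8668.1 − 8901.2 = -233.1
nΣu² − (Σu)² = 14748.8 − 13363.36 = 1385.44; nΣv² − (Σv)² = 6085.3 − 5929 = 156.3
r = -233.1 / √(1385.44 × 156.3) = -233.1 / 465.3432 ≈ -0.501

-0.501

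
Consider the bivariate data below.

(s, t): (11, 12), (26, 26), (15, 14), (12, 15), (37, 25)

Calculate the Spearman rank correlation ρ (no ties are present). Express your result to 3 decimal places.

0.800

Rank s: 1, 4, 3, 2, 5
Rank t: 1, 5, 2, 3, 4
d = rank(s) − rank(t): 0, -1, 1, -1, 1; Σd² = 4
ρ = 1 − 6Σd² / [n(n²−1)] = 1 − 6×4 / (5×24) = 1 − 24/120 ≈ 0.800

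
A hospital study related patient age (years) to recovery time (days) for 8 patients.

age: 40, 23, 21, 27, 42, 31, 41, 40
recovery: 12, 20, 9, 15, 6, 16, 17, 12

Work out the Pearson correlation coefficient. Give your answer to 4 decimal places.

n = 8, Σx = 265, Σy = 107, Σx² = 9305, Σy² = 1575, Σxy = 3459
nΣxy − ΣxΣy = 27672 − 28355 = -683
nΣx² − (Σx)² = 74440 − 70225 = 4215; nΣy² − (Σy)² = 12600 − 11449 = 1151
r = -683 / √(4215 × 1151) = -683 / 2202.6041 ≈ -0.3101

-0.3101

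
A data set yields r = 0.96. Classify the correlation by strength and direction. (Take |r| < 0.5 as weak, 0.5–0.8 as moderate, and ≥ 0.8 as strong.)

strong positive

r = 0.96 > 0 so the relationship is positive.
|r| = 0.96, which falls in the strong range.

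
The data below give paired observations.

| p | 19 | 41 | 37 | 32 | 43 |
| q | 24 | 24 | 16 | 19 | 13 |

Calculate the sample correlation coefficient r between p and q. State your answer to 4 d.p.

n = 5, Σp = 172, Σq = 96, Σp² = 6284, Σq² = 1938, Σpq = 3199
nΣpq − ΣpΣq = 15995 − 16512 = -517
nΣp² − (Σp)² = 31420 − 29584 = 1836; nΣq² − (Σq)² = 9690 − 9216 = 474
r = -517 / √(1836 × 474) = -517 / 932.8794 ≈ -0.5542

-0.5542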